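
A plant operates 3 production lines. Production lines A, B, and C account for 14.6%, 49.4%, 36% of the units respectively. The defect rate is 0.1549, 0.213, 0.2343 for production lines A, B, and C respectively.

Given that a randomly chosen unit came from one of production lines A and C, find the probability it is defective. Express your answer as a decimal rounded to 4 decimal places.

Let S = {A, C}.
P(S) = 0.146 + 0.36 = 0.506.
P(D ∩ S) = 0.1549·0.146 + 0.2343·0.36 = 0.0226154 + 0.084348 = 0.1069634.
P(D | S) = 0.1069634 / 0.506 = 0.211390…

P(D|S) ≈ 0.2114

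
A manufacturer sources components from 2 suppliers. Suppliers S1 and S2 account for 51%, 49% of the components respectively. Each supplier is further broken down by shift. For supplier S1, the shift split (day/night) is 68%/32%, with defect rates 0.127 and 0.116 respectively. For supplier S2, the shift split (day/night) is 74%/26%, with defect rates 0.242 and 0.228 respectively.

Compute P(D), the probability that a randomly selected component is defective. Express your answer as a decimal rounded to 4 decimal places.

P(D) ≈ 0.1798

P(D|S1) = 0.68·0.127 + 0.32·0.116 = 0.08636 + 0.03712 = 0.12348
P(D|S2) = 0.74·0.242 + 0.26·0.228 = 0.17908 + 0.05928 = 0.23836
By total probability over the outer partition,
P(D) = 0.51·0.12348 + 0.49·0.23836
      = 0.0629748 + 0.1167964 = 0.1797712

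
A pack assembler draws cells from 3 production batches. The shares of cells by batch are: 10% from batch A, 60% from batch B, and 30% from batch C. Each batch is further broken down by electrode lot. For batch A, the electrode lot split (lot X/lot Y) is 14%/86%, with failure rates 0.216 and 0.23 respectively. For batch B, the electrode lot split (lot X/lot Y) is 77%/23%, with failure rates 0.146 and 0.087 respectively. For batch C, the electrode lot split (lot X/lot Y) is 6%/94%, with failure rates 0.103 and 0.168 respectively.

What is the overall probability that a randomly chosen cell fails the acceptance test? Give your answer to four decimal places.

0.1515

P(F|A) = 0.14·0.216 + 0.86·0.23 = 0.03024 + 0.1978 = 0.22804
P(F|B) = 0.77·0.146 + 0.23·0.087 = 0.11242 + 0.02001 = 0.13243
P(F|C) = 0.06·0.103 + 0.94·0.168 = 0.00618 + 0.15792 = 0.1641
By total probability over the outer partition,
P(F) = 0.1·0.22804 + 0.6·0.13243 + 0.3·0.1641
      = 0.022804 + 0.079458 + 0.04923 = 0.151492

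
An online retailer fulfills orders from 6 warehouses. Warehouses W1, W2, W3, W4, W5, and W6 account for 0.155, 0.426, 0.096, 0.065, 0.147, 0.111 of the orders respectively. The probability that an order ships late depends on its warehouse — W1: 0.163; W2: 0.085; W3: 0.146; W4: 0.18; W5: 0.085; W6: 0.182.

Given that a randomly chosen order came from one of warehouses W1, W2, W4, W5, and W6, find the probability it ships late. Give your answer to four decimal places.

Let S = {W1, W2, W4, W5, W6}.
P(S) = 0.155 + 0.426 + 0.065 + 0.147 + 0.111 = 0.904.
P(L ∩ S) = 0.163·0.155 + 0.085·0.426 + 0.18·0.065 + 0.085·0.147 + 0.182·0.111 = 0.025265 + 0.03621 + 0.0117 + 0.012495 + 0.020202 = 0.105872.
P(L | S) = 0.105872 / 0.904 = 0.117115…

0.1171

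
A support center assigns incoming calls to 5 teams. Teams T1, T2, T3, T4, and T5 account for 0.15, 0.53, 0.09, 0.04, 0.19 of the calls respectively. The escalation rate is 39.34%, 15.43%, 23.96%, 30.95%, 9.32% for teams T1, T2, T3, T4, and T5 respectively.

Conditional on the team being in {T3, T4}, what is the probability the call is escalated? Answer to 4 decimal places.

Let S = {T3, T4}.
P(S) = 0.09 + 0.04 = 0.13.
P(E ∩ S) = 0.2396·0.09 + 0.3095·0.04 = 0.021564 + 0.01238 = 0.033944.
P(E | S) = 0.033944 / 0.13 = 0.261108…

0.2611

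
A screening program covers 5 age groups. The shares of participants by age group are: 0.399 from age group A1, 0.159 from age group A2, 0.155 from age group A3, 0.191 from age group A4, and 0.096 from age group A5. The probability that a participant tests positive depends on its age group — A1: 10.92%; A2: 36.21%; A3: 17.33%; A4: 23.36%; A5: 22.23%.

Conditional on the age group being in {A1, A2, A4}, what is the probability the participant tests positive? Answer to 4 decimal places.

Let S = {A1, A2, A4}.
P(S) = 0.399 + 0.159 + 0.191 = 0.749.
P(T ∩ S) = 0.1092·0.399 + 0.3621·0.159 + 0.2336·0.191 = 0.0435708 + 0.0575739 + 0.0446176 = 0.1457623.
P(T | S) = 0.1457623 / 0.749 = 0.194609…

P(T|S) ≈ 0.1946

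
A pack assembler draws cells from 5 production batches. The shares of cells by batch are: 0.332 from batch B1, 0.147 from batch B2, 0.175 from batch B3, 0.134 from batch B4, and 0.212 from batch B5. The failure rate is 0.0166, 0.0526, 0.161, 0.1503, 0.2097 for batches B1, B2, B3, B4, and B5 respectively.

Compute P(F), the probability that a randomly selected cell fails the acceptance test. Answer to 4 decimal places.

0.1060

P(F) = P(F|B1)·P(B1) + P(F|B2)·P(B2) + P(F|B3)·P(B3) + P(F|B4)·P(B4) + P(F|B5)·P(B5)
      = 0.0166·0.332 + 0.0526·0.147 + 0.161·0.175 + 0.1503·0.134 + 0.2097·0.212
      = 0.0055112 + 0.0077322 + 0.028175 + 0.0201402 + 0.0444564 = 0.106015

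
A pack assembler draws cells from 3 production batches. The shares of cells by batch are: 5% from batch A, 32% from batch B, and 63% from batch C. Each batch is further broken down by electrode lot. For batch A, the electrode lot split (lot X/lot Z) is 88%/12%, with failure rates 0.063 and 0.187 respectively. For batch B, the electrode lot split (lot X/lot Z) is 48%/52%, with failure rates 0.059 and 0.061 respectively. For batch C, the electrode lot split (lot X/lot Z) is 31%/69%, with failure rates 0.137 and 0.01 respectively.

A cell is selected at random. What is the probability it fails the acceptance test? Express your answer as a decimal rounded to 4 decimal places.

P(F|A) = 0.88·0.063 + 0.12·0.187 = 0.05544 + 0.02244 = 0.07788
P(F|B) = 0.48·0.059 + 0.52·0.061 = 0.02832 + 0.03172 = 0.06004
P(F|C) = 0.31·0.137 + 0.69·0.01 = 0.04247 + 0.0069 = 0.04937
Then overall,
P(F) = 0.05·0.07788 + 0.32·0.06004 + 0.63·0.04937
      = 0.003894 + 0.0192128 + 0.0311031 = 0.0542099

P(F) ≈ 0.0542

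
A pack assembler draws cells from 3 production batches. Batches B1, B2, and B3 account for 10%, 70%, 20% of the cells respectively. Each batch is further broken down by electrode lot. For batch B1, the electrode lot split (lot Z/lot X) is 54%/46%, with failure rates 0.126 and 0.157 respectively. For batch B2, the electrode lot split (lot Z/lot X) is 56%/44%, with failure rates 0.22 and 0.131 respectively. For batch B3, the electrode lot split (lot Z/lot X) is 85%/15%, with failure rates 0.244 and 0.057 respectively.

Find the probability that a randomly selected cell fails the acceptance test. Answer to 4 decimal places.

0.1838

P(F|B1) = 0.54·0.126 + 0.46·0.157 = 0.06804 + 0.07222 = 0.14026
P(F|B2) = 0.56·0.22 + 0.44·0.131 = 0.1232 + 0.05764 = 0.18084
P(F|B3) = 0.85·0.244 + 0.15·0.057 = 0.2074 + 0.00855 = 0.21595
Then overall,
P(F) = 0.1·0.14026 + 0.7·0.18084 + 0.2·0.21595
      = 0.014026 + 0.126588 + 0.04319 = 0.183804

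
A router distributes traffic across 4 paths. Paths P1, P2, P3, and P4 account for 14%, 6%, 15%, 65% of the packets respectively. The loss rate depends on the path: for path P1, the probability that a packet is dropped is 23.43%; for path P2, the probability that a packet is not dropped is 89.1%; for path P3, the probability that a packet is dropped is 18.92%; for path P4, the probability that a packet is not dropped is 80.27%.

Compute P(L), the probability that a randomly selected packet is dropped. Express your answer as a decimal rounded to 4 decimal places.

P(L|P2) = 1 − 0.891 = 0.109.
P(L|P4) = 1 − 0.8027 = 0.1973.
P(L) = P(L|P1)·P(P1) + P(L|P2)·P(P2) + P(L|P3)·P(P3) + P(L|P4)·P(P4)
      = 0.2343·0.14 + 0.109·0.06 + 0.1892·0.15 + 0.1973·0.65
      = 0.032802 + 0.00654 + 0.02838 + 0.128245 = 0.195967

0.1960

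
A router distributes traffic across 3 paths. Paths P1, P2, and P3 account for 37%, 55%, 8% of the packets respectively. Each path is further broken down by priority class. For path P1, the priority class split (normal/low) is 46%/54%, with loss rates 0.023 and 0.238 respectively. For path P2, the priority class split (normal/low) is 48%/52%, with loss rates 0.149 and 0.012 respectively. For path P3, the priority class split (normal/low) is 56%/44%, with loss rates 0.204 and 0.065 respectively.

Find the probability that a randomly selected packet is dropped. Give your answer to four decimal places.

P(L|P1) = 0.46·0.023 + 0.54·0.238 = 0.01058 + 0.12852 = 0.1391
P(L|P2) = 0.48·0.149 + 0.52·0.012 = 0.07152 + 0.00624 = 0.07776
P(L|P3) = 0.56·0.204 + 0.44·0.065 = 0.11424 + 0.0286 = 0.14284
Then overall,
P(L) = 0.37·0.1391 + 0.55·0.07776 + 0.08·0.14284
      = 0.051467 + 0.042768 + 0.0114272 = 0.1056622

0.1057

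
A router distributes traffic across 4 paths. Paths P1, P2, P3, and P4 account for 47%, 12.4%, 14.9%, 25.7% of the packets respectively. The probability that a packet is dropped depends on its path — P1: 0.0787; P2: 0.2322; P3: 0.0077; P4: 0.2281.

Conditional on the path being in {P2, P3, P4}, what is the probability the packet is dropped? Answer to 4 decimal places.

P(L|S) ≈ 0.1671

Let S = {P2, P3, P4}.
P(S) = 0.124 + 0.149 + 0.257 = 0.53.
P(L ∩ S) = 0.2322·0.124 + 0.0077·0.149 + 0.2281·0.257 = 0.0287928 + 0.0011473 + 0.0586217 = 0.0885618.
P(L | S) = 0.0885618 / 0.53 = 0.167098…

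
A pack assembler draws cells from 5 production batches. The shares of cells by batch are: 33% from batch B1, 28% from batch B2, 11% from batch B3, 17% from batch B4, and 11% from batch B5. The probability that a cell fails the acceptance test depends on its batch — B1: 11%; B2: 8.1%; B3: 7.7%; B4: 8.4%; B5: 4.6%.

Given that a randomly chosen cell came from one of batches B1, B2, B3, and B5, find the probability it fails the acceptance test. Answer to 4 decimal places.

Let S = {B1, B2, B3, B5}.
P(S) = 0.33 + 0.28 + 0.11 + 0.11 = 0.83.
P(F ∩ S) = 0.11·0.33 + 0.081·0.28 + 0.077·0.11 + 0.046·0.11 = 0.0363 + 0.02268 + 0.00847 + 0.00506 = 0.07251.
P(F | S) = 0.07251 / 0.83 = 0.087361…

P(F|S) ≈ 0.0874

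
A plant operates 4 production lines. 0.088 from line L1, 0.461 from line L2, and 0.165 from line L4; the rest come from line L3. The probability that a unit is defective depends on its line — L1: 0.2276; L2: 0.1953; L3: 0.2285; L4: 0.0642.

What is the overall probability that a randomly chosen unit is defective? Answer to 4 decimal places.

P(L3) = 1 − (0.088 + 0.461 + 0.165) = 0.286.
By the law of total probability,
P(D) = P(D|L1)·P(L1) + P(D|L2)·P(L2) + P(D|L3)·P(L3) + P(D|L4)·P(L4)
      = 0.2276·0.088 + 0.1953·0.461 + 0.2285·0.286 + 0.0642·0.165
      = 0.0200288 + 0.0900333 + 0.065351 + 0.010593 = 0.1860061

P(D) ≈ 0.1860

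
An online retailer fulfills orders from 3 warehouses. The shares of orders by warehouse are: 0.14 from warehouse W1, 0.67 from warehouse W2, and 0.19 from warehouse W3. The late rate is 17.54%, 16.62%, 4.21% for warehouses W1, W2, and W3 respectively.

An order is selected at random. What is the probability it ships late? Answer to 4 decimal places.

Using total probability over the partition,
P(L) = P(L|W1)·P(W1) + P(L|W2)·P(W2) + P(L|W3)·P(W3)
      = 0.1754·0.14 + 0.1662·0.67 + 0.0421·0.19
      = 0.024556 + 0.111354 + 0.007999 = 0.143909

0.1439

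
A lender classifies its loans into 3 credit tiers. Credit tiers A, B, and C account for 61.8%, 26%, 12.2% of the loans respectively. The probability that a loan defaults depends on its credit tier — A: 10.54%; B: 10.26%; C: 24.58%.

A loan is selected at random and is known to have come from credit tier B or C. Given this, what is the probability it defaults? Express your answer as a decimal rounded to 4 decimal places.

0.1483

Let S = {B, C}.
P(S) = 0.26 + 0.122 = 0.382.
P(D ∩ S) = 0.1026·0.26 + 0.2458·0.122 = 0.026676 + 0.0299876 = 0.0566636.
P(D | S) = 0.0566636 / 0.382 = 0.148334…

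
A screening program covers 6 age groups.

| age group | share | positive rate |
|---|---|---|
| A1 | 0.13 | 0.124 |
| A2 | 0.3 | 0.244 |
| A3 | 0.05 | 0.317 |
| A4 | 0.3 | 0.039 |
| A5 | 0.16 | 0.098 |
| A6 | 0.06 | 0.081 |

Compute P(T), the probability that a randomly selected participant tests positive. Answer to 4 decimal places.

P(T) ≈ 0.1374

Summing over the partition,
P(T) = P(T|A1)·P(A1) + P(T|A2)·P(A2) + P(T|A3)·P(A3) + P(T|A4)·P(A4) + P(T|A5)·P(A5) + P(T|A6)·P(A6)
      = 0.124·0.13 + 0.244·0.3 + 0.317·0.05 + 0.039·0.3 + 0.098·0.16 + 0.081·0.06
      = 0.01612 + 0.0732 + 0.01585 + 0.0117 + 0.01568 + 0.00486 = 0.13741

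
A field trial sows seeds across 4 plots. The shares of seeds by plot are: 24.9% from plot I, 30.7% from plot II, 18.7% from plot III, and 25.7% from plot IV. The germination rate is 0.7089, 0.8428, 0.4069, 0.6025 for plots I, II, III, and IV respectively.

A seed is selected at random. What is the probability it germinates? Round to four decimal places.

P(G) = P(G|I)·P(I) + P(G|II)·P(II) + P(G|III)·P(III) + P(G|IV)·P(IV)
      = 0.7089·0.249 + 0.8428·0.307 + 0.4069·0.187 + 0.6025·0.257
      = 0.1765161 + 0.2587396 + 0.0760903 + 0.1548425 = 0.6661885

0.6662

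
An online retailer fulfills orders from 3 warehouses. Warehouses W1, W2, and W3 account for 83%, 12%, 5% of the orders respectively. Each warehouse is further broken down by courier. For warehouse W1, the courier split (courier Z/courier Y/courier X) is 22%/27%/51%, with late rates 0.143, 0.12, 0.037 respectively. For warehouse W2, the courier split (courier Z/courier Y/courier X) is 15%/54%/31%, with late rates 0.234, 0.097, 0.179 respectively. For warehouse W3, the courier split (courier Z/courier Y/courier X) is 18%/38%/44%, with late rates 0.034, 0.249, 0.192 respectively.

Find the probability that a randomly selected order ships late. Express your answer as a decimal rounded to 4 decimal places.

P(L) ≈ 0.0951

P(L|W1) = 0.22·0.143 + 0.27·0.12 + 0.51·0.037 = 0.03146 + 0.0324 + 0.01887 = 0.08273
P(L|W2) = 0.15·0.234 + 0.54·0.097 + 0.31·0.179 = 0.0351 + 0.05238 + 0.05549 = 0.14297
P(L|W3) = 0.18·0.034 + 0.38·0.249 + 0.44·0.192 = 0.00612 + 0.09462 + 0.08448 = 0.18522
By total probability over the outer partition,
P(L) = 0.83·0.08273 + 0.12·0.14297 + 0.05·0.18522
      = 0.0686659 + 0.0171564 + 0.009261 = 0.0950833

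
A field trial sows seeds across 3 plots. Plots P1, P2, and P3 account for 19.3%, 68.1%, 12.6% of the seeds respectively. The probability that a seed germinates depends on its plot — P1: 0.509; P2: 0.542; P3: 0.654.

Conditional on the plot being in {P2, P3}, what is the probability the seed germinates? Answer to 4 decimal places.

0.5595

Let S = {P2, P3}.
P(S) = 0.681 + 0.126 = 0.807.
P(G ∩ S) = 0.542·0.681 + 0.654·0.126 = 0.369102 + 0.082404 = 0.451506.
P(G | S) = 0.451506 / 0.807 = 0.559487…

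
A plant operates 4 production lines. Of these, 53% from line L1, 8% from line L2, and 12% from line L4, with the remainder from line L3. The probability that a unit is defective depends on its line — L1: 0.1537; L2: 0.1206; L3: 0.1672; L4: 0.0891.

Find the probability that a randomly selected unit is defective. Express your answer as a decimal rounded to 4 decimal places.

0.1469

P(L3) = 1 − (0.53 + 0.08 + 0.12) = 0.27.
P(D) = P(D|L1)·P(L1) + P(D|L2)·P(L2) + P(D|L3)·P(L3) + P(D|L4)·P(L4)
      = 0.1537·0.53 + 0.1206·0.08 + 0.1672·0.27 + 0.0891·0.12
      = 0.081461 + 0.009648 + 0.045144 + 0.010692 = 0.146945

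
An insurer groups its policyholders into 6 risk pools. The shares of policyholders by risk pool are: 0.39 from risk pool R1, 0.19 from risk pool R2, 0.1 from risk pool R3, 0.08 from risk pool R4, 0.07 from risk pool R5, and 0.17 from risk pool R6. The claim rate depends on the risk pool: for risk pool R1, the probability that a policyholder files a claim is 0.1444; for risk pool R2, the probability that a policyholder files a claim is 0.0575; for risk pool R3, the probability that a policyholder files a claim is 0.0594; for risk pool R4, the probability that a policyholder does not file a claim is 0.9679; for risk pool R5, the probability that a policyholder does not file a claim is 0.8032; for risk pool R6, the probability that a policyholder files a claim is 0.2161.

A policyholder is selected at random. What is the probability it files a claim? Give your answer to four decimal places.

0.1263

P(C|R4) = 1 − 0.9679 = 0.0321.
P(C|R5) = 1 − 0.8032 = 0.1968.
P(C) = P(C|R1)·P(R1) + P(C|R2)·P(R2) + P(C|R3)·P(R3) + P(C|R4)·P(R4) + P(C|R5)·P(R5) + P(C|R6)·P(R6)
      = 0.1444·0.39 + 0.0575·0.19 + 0.0594·0.1 + 0.0321·0.08 + 0.1968·0.07 + 0.2161·0.17
      = 0.056316 + 0.010925 + 0.00594 + 0.002568 + 0.013776 + 0.036737 = 0.126262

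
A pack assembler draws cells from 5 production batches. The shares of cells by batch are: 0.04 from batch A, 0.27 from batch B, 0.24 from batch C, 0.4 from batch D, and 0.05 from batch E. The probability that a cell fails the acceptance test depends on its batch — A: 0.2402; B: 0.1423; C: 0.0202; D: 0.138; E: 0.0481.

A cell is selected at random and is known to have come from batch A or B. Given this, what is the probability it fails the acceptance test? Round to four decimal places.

P(F|S) ≈ 0.1549

Let S = {A, B}.
P(S) = 0.04 + 0.27 = 0.31.
P(F ∩ S) = 0.2402·0.04 + 0.1423·0.27 = 0.009608 + 0.038421 = 0.048029.
P(F | S) = 0.048029 / 0.31 = 0.154932…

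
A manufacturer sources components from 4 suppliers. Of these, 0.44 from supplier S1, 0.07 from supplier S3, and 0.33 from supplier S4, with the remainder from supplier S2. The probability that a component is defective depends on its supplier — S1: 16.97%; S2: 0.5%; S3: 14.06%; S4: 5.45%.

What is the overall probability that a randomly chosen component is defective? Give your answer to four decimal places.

P(S2) = 1 − (0.44 + 0.07 + 0.33) = 0.16.
P(D) = P(D|S1)·P(S1) + P(D|S2)·P(S2) + P(D|S3)·P(S3) + P(D|S4)·P(S4)
      = 0.1697·0.44 + 0.005·0.16 + 0.1406·0.07 + 0.0545·0.33
      = 0.074668 + 0.0008 + 0.009842 + 0.017985 = 0.103295

0.1033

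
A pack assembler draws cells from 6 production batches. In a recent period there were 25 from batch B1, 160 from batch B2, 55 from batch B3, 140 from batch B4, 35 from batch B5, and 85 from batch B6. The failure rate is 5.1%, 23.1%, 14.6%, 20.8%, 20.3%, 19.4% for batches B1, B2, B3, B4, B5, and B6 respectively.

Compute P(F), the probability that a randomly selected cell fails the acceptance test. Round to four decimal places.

P(F) ≈ 0.1980

Total: 25 + 160 + 55 + 140 + 35 + 85 = 500.
P(B1) = 25/500 = 0.05. P(B2) = 160/500 = 0.32. P(B3) = 55/500 = 0.11. P(B4) = 140/500 = 0.28. P(B5) = 35/500 = 0.07. P(B6) = 85/500 = 0.17.
P(F) = P(F|B1)·P(B1) + P(F|B2)·P(B2) + P(F|B3)·P(B3) + P(F|B4)·P(B4) + P(F|B5)·P(B5) + P(F|B6)·P(B6)
      = 0.051·0.05 + 0.231·0.32 + 0.146·0.11 + 0.208·0.28 + 0.203·0.07 + 0.194·0.17
      = 0.00255 + 0.07392 + 0.01606 + 0.05824 + 0.01421 + 0.03298 = 0.19796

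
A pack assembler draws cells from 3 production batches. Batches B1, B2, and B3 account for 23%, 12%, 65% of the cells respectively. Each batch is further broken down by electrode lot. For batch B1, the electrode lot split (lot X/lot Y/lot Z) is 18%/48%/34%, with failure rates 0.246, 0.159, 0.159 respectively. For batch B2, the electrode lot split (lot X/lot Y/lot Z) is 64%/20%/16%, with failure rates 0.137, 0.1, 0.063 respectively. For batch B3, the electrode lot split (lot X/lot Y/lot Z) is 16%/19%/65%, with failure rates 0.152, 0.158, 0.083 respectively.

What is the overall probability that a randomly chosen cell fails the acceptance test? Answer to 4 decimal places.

P(F) ≈ 0.1247

P(F|B1) = 0.18·0.246 + 0.48·0.159 + 0.34·0.159 = 0.04428 + 0.07632 + 0.05406 = 0.17466
P(F|B2) = 0.64·0.137 + 0.2·0.1 + 0.16·0.063 = 0.08768 + 0.02 + 0.01008 = 0.11776
P(F|B3) = 0.16·0.152 + 0.19·0.158 + 0.65·0.083 = 0.02432 + 0.03002 + 0.05395 = 0.10829
By total probability over the outer partition,
P(F) = 0.23·0.17466 + 0.12·0.11776 + 0.65·0.10829
      = 0.0401718 + 0.0141312 + 0.0703885 = 0.1246915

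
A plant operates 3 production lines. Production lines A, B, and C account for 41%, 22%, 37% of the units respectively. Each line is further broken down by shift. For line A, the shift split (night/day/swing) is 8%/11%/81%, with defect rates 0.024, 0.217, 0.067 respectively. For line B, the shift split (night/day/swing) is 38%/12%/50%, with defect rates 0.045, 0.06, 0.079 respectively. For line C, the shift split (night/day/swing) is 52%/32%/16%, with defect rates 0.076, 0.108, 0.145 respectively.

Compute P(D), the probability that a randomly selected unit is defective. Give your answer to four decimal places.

0.0829

P(D|A) = 0.08·0.024 + 0.11·0.217 + 0.81·0.067 = 0.00192 + 0.02387 + 0.05427 = 0.08006
P(D|B) = 0.38·0.045 + 0.12·0.06 + 0.5·0.079 = 0.0171 + 0.0072 + 0.0395 = 0.0638
P(D|C) = 0.52·0.076 + 0.32·0.108 + 0.16·0.145 = 0.03952 + 0.03456 + 0.0232 = 0.09728
Then overall,
P(D) = 0.41·0.08006 + 0.22·0.0638 + 0.37·0.09728
      = 0.0328246 + 0.014036 + 0.0359936 = 0.0828542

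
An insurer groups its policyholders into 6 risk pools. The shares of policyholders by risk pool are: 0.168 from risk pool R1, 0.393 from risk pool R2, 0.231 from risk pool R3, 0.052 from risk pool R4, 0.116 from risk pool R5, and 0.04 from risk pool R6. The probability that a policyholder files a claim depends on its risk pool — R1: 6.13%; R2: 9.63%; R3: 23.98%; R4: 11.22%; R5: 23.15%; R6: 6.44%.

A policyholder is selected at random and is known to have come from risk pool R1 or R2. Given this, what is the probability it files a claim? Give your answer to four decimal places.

P(C|S) ≈ 0.0858

Let S = {R1, R2}.
P(S) = 0.168 + 0.393 = 0.561.
P(C ∩ S) = 0.0613·0.168 + 0.0963·0.393 = 0.0102984 + 0.0378459 = 0.0481443.
P(C | S) = 0.0481443 / 0.561 = 0.085819…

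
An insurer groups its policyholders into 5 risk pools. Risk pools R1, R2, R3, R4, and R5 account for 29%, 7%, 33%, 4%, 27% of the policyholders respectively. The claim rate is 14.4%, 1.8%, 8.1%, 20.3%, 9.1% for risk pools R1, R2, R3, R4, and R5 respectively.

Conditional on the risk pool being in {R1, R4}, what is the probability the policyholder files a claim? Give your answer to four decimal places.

0.1512

Let S = {R1, R4}.
P(S) = 0.29 + 0.04 = 0.33.
P(C ∩ S) = 0.144·0.29 + 0.203·0.04 = 0.04176 + 0.00812 = 0.04988.
P(C | S) = 0.04988 / 0.33 = 0.151152…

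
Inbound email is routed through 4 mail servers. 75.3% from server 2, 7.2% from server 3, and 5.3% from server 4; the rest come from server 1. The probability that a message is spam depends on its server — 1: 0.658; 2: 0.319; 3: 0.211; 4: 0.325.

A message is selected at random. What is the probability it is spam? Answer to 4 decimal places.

P(1) = 1 − (0.753 + 0.072 + 0.053) = 0.122.
Using total probability over the partition,
P(S) = P(S|1)·P(1) + P(S|2)·P(2) + P(S|3)·P(3) + P(S|4)·P(4)
      = 0.658·0.122 + 0.319·0.753 + 0.211·0.072 + 0.325·0.053
      = 0.080276 + 0.240207 + 0.015192 + 0.017225 = 0.3529

P(S) ≈ 0.3529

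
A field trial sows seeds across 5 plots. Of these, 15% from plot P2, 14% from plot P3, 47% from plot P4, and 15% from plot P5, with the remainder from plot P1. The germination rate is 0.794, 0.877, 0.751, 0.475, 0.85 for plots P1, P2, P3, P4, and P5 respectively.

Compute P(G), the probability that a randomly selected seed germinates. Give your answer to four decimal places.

P(G) ≈ 0.6589

P(P1) = 1 − (0.15 + 0.14 + 0.47 + 0.15) = 0.09.
By the law of total probability,
P(G) = P(G|P1)·P(P1) + P(G|P2)·P(P2) + P(G|P3)·P(P3) + P(G|P4)·P(P4) + P(G|P5)·P(P5)
      = 0.794·0.09 + 0.877·0.15 + 0.751·0.14 + 0.475·0.47 + 0.85·0.15
      = 0.07146 + 0.13155 + 0.10514 + 0.22325 + 0.1275 = 0.6589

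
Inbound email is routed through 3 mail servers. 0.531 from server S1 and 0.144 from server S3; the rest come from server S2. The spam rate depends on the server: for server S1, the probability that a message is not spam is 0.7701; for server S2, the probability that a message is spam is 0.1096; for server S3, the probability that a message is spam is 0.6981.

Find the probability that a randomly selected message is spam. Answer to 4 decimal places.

P(S2) = 1 − (0.531 + 0.144) = 0.325.
P(S|S1) = 1 − 0.7701 = 0.2299.
P(S) = P(S|S1)·P(S1) + P(S|S2)·P(S2) + P(S|S3)·P(S3)
      = 0.2299·0.531 + 0.1096·0.325 + 0.6981·0.144
      = 0.1220769 + 0.03562 + 0.1005264 = 0.2582233

0.2582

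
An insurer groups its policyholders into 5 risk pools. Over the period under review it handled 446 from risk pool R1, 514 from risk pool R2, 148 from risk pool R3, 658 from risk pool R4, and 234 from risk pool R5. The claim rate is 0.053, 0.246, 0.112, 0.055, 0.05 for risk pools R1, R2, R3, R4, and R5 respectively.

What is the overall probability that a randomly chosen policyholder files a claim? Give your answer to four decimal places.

0.1073

Total: 446 + 514 + 148 + 658 + 234 = 2000.
P(R1) = 446/2000 = 0.223. P(R2) = 514/2000 = 0.257. P(R3) = 148/2000 = 0.074. P(R4) = 658/2000 = 0.329. P(R5) = 234/2000 = 0.117.
P(C) = P(C|R1)·P(R1) + P(C|R2)·P(R2) + P(C|R3)·P(R3) + P(C|R4)·P(R4) + P(C|R5)·P(R5)
      = 0.053·0.223 + 0.246·0.257 + 0.112·0.074 + 0.055·0.329 + 0.05·0.117
      = 0.011819 + 0.063222 + 0.008288 + 0.018095 + 0.00585 = 0.107274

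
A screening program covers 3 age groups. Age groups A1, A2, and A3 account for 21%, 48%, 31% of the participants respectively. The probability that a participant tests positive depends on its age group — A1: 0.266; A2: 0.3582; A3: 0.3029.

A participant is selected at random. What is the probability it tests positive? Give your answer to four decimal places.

P(T) = P(T|A1)·P(A1) + P(T|A2)·P(A2) + P(T|A3)·P(A3)
      = 0.266·0.21 + 0.3582·0.48 + 0.3029·0.31
      = 0.05586 + 0.171936 + 0.093899 = 0.321695

0.3217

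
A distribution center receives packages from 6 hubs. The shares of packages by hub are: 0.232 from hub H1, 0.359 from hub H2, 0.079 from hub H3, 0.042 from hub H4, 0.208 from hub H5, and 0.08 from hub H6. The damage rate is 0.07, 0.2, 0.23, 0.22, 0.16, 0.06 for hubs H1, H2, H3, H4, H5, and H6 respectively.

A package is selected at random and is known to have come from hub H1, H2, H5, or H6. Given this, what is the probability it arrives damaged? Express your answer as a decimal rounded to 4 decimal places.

Let S = {H1, H2, H5, H6}.
P(S) = 0.232 + 0.359 + 0.208 + 0.08 = 0.879.
P(D ∩ S) = 0.07·0.232 + 0.2·0.359 + 0.16·0.208 + 0.06·0.08 = 0.01624 + 0.0718 + 0.03328 + 0.0048 = 0.12612.
P(D | S) = 0.12612 / 0.879 = 0.143481…

P(D|S) ≈ 0.1435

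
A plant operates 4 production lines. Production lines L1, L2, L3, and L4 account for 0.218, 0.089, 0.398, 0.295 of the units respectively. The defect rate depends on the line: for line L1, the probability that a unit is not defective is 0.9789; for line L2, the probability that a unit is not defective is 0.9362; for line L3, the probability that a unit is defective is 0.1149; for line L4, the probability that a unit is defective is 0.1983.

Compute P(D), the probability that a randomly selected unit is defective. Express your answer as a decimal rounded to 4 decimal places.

0.1145

P(D|L1) = 1 − 0.9789 = 0.0211.
P(D|L2) = 1 − 0.9362 = 0.0638.
By the law of total probability,
P(D) = P(D|L1)·P(L1) + P(D|L2)·P(L2) + P(D|L3)·P(L3) + P(D|L4)·P(L4)
      = 0.0211·0.218 + 0.0638·0.089 + 0.1149·0.398 + 0.1983·0.295
      = 0.0045998 + 0.0056782 + 0.0457302 + 0.0584985 = 0.1145067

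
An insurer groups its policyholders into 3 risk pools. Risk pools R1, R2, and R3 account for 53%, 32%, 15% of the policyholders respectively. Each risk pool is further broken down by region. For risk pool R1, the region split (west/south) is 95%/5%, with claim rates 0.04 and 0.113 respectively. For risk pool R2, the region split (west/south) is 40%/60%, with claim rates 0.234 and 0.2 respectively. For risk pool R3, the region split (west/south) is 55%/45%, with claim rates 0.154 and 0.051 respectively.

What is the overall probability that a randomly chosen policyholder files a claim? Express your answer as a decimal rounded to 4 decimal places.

P(C|R1) = 0.95·0.04 + 0.05·0.113 = 0.038 + 0.00565 = 0.04365
P(C|R2) = 0.4·0.234 + 0.6·0.2 = 0.0936 + 0.12 = 0.2136
P(C|R3) = 0.55·0.154 + 0.45·0.051 = 0.0847 + 0.02295 = 0.10765
Then overall,
P(C) = 0.53·0.04365 + 0.32·0.2136 + 0.15·0.10765
      = 0.0231345 + 0.068352 + 0.0161475 = 0.107634

P(C) ≈ 0.1076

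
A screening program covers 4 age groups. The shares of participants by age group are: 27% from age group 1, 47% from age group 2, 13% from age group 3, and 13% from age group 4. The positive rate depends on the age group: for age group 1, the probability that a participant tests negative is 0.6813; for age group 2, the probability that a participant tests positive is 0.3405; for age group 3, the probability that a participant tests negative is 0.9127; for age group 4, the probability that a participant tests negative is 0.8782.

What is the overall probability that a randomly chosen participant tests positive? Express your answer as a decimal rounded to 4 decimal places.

P(T|1) = 1 − 0.6813 = 0.3187.
P(T|3) = 1 − 0.9127 = 0.0873.
P(T|4) = 1 − 0.8782 = 0.1218.
By the law of total probability,
P(T) = P(T|1)·P(1) + P(T|2)·P(2) + P(T|3)·P(3) + P(T|4)·P(4)
      = 0.3187·0.27 + 0.3405·0.47 + 0.0873·0.13 + 0.1218·0.13
      = 0.086049 + 0.160035 + 0.011349 + 0.015834 = 0.273267

P(T) ≈ 0.2733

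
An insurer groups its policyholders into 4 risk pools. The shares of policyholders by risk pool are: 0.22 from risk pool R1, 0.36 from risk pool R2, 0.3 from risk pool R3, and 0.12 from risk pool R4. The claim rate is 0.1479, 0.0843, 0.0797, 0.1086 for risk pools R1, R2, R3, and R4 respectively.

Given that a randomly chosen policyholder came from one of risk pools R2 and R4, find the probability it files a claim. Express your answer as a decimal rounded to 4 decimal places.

P(C|S) ≈ 0.0904

Let S = {R2, R4}.
P(S) = 0.36 + 0.12 = 0.48.
P(C ∩ S) = 0.0843·0.36 + 0.1086·0.12 = 0.030348 + 0.013032 = 0.04338.
P(C | S) = 0.04338 / 0.48 = 0.090375…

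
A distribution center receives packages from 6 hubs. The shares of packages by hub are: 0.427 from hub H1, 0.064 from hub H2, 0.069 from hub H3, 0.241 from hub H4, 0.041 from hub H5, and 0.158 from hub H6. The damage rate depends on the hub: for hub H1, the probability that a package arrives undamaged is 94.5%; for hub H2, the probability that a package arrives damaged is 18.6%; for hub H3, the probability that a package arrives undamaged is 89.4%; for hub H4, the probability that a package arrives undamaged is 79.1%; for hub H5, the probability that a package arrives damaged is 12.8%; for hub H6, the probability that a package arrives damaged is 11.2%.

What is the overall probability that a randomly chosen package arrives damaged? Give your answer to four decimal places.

P(D|H1) = 1 − 0.945 = 0.055.
P(D|H3) = 1 − 0.894 = 0.106.
P(D|H4) = 1 − 0.791 = 0.209.
P(D) = P(D|H1)·P(H1) + P(D|H2)·P(H2) + P(D|H3)·P(H3) + P(D|H4)·P(H4) + P(D|H5)·P(H5) + P(D|H6)·P(H6)
      = 0.055·0.427 + 0.186·0.064 + 0.106·0.069 + 0.209·0.241 + 0.128·0.041 + 0.112·0.158
      = 0.023485 + 0.011904 + 0.007314 + 0.050369 + 0.005248 + 0.017696 = 0.116016

0.1160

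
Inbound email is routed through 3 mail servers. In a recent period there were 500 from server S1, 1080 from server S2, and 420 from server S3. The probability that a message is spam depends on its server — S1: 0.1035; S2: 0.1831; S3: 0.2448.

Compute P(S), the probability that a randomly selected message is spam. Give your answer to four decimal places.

0.1762

Total: 500 + 1080 + 420 = 2000.
P(S1) = 500/2000 = 0.25. P(S2) = 1080/2000 = 0.54. P(S3) = 420/2000 = 0.21.
Summing over the partition,
P(S) = P(S|S1)·P(S1) + P(S|S2)·P(S2) + P(S|S3)·P(S3)
      = 0.1035·0.25 + 0.1831·0.54 + 0.2448·0.21
      = 0.025875 + 0.098874 + 0.051408 = 0.176157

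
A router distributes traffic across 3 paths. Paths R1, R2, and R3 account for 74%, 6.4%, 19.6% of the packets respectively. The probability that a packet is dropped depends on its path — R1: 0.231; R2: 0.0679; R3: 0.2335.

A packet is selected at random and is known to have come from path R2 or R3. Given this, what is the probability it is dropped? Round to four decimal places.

0.1927

Let S = {R2, R3}.
P(S) = 0.064 + 0.196 = 0.26.
P(L ∩ S) = 0.0679·0.064 + 0.2335·0.196 = 0.0043456 + 0.045766 = 0.0501116.
P(L | S) = 0.0501116 / 0.26 = 0.192737…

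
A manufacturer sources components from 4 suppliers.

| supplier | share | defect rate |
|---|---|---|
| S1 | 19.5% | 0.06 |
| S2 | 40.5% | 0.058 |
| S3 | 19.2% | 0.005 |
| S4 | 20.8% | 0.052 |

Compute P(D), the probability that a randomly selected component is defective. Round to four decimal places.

P(D) = P(D|S1)·P(S1) + P(D|S2)·P(S2) + P(D|S3)·P(S3) + P(D|S4)·P(S4)
      = 0.06·0.195 + 0.058·0.405 + 0.005·0.192 + 0.052·0.208
      = 0.0117 + 0.02349 + 0.00096 + 0.010816 = 0.046966

0.0470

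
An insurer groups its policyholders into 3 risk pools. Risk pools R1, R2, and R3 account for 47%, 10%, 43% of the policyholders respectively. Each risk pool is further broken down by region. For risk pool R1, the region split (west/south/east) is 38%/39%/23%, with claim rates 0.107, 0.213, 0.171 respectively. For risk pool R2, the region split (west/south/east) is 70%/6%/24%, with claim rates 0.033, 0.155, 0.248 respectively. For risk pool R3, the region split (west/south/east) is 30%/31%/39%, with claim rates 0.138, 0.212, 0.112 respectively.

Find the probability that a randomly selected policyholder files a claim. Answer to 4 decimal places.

0.1507

P(C|R1) = 0.38·0.107 + 0.39·0.213 + 0.23·0.171 = 0.04066 + 0.08307 + 0.03933 = 0.16306
P(C|R2) = 0.7·0.033 + 0.06·0.155 + 0.24·0.248 = 0.0231 + 0.0093 + 0.05952 = 0.09192
P(C|R3) = 0.3·0.138 + 0.31·0.212 + 0.39·0.112 = 0.0414 + 0.06572 + 0.04368 = 0.1508
Then overall,
P(C) = 0.47·0.16306 + 0.1·0.09192 + 0.43·0.1508
      = 0.0766382 + 0.009192 + 0.064844 = 0.1506742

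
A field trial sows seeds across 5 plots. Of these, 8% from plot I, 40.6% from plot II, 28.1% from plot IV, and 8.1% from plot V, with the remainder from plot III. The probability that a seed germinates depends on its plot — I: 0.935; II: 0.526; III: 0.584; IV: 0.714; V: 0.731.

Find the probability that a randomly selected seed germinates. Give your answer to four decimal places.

P(G) ≈ 0.6370

P(III) = 1 − (0.08 + 0.406 + 0.281 + 0.081) = 0.152.
By the law of total probability,
P(G) = P(G|I)·P(I) + P(G|II)·P(II) + P(G|III)·P(III) + P(G|IV)·P(IV) + P(G|V)·P(V)
      = 0.935·0.08 + 0.526·0.406 + 0.584·0.152 + 0.714·0.281 + 0.731·0.081
      = 0.0748 + 0.213556 + 0.088768 + 0.200634 + 0.059211 = 0.636969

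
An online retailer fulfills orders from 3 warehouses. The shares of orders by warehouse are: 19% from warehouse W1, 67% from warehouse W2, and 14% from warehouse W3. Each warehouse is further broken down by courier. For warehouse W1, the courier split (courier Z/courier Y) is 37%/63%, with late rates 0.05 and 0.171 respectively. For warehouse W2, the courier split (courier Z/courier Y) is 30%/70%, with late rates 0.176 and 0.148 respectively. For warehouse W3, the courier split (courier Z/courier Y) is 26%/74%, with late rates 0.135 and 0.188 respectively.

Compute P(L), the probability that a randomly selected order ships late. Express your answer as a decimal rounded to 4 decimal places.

0.1532

P(L|W1) = 0.37·0.05 + 0.63·0.171 = 0.0185 + 0.10773 = 0.12623
P(L|W2) = 0.3·0.176 + 0.7·0.148 = 0.0528 + 0.1036 = 0.1564
P(L|W3) = 0.26·0.135 + 0.74·0.188 = 0.0351 + 0.13912 = 0.17422
Then overall,
P(L) = 0.19·0.12623 + 0.67·0.1564 + 0.14·0.17422
      = 0.0239837 + 0.104788 + 0.0243908 = 0.1531625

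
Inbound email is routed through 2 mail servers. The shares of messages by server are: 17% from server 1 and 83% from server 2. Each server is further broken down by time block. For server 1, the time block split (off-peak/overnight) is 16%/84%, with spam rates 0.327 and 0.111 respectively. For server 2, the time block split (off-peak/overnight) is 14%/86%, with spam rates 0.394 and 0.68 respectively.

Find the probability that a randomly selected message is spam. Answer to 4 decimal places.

P(S|1) = 0.16·0.327 + 0.84·0.111 = 0.05232 + 0.09324 = 0.14556
P(S|2) = 0.14·0.394 + 0.86·0.68 = 0.05516 + 0.5848 = 0.63996
Then overall,
P(S) = 0.17·0.14556 + 0.83·0.63996
      = 0.0247452 + 0.5311668 = 0.555912

0.5559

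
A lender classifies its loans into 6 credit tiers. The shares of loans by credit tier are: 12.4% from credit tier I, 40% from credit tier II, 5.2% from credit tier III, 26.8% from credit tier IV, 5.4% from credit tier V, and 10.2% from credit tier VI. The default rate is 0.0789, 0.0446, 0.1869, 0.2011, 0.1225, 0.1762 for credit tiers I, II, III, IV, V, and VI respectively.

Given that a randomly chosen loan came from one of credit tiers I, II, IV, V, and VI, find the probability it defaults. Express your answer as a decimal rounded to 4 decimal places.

Let S = {I, II, IV, V, VI}.
P(S) = 0.124 + 0.4 + 0.268 + 0.054 + 0.102 = 0.948.
P(D ∩ S) = 0.0789·0.124 + 0.0446·0.4 + 0.2011·0.268 + 0.1225·0.054 + 0.1762·0.102 = 0.0097836 + 0.01784 + 0.0538948 + 0.006615 + 0.0179724 = 0.1061058.
P(D | S) = 0.1061058 / 0.948 = 0.111926…

0.1119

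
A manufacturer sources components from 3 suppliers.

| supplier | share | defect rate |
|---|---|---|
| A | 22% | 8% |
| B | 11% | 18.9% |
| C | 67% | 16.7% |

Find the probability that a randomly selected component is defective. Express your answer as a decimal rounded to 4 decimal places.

Using total probability over the partition,
P(D) = P(D|A)·P(A) + P(D|B)·P(B) + P(D|C)·P(C)
      = 0.08·0.22 + 0.189·0.11 + 0.167·0.67
      = 0.0176 + 0.02079 + 0.11189 = 0.15028

P(D) ≈ 0.1503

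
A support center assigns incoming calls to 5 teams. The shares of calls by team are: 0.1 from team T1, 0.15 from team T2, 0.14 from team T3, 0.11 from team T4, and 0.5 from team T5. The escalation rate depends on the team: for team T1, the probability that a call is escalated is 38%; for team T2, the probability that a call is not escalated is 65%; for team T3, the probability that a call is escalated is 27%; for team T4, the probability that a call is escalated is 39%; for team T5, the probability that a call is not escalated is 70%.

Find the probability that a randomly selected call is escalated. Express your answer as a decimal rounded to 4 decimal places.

0.3212

P(E|T2) = 1 − 0.65 = 0.35.
P(E|T5) = 1 − 0.7 = 0.3.
Using total probability over the partition,
P(E) = P(E|T1)·P(T1) + P(E|T2)·P(T2) + P(E|T3)·P(T3) + P(E|T4)·P(T4) + P(E|T5)·P(T5)
      = 0.38·0.1 + 0.35·0.15 + 0.27·0.14 + 0.39·0.11 + 0.3·0.5
      = 0.038 + 0.0525 + 0.0378 + 0.0429 + 0.15 = 0.3212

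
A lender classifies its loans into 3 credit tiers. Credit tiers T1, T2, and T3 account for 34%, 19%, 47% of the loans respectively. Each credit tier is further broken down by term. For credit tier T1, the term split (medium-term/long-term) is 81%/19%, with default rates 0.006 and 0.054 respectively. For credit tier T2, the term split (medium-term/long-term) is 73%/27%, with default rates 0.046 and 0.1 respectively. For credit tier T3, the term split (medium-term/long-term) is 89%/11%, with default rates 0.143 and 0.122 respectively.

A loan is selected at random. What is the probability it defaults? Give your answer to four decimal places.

P(D|T1) = 0.81·0.006 + 0.19·0.054 = 0.00486 + 0.01026 = 0.01512
P(D|T2) = 0.73·0.046 + 0.27·0.1 = 0.03358 + 0.027 = 0.06058
P(D|T3) = 0.89·0.143 + 0.11·0.122 = 0.12727 + 0.01342 = 0.14069
Then overall,
P(D) = 0.34·0.01512 + 0.19·0.06058 + 0.47·0.14069
      = 0.0051408 + 0.0115102 + 0.0661243 = 0.0827753

0.0828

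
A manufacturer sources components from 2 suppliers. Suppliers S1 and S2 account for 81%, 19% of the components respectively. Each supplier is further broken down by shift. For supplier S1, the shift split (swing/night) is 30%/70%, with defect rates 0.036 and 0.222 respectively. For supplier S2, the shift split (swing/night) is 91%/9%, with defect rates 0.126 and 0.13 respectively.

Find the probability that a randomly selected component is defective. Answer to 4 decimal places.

P(D|S1) = 0.3·0.036 + 0.7·0.222 = 0.0108 + 0.1554 = 0.1662
P(D|S2) = 0.91·0.126 + 0.09·0.13 = 0.11466 + 0.0117 = 0.12636
By total probability over the outer partition,
P(D) = 0.81·0.1662 + 0.19·0.12636
      = 0.134622 + 0.0240084 = 0.1586304

P(D) ≈ 0.1586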